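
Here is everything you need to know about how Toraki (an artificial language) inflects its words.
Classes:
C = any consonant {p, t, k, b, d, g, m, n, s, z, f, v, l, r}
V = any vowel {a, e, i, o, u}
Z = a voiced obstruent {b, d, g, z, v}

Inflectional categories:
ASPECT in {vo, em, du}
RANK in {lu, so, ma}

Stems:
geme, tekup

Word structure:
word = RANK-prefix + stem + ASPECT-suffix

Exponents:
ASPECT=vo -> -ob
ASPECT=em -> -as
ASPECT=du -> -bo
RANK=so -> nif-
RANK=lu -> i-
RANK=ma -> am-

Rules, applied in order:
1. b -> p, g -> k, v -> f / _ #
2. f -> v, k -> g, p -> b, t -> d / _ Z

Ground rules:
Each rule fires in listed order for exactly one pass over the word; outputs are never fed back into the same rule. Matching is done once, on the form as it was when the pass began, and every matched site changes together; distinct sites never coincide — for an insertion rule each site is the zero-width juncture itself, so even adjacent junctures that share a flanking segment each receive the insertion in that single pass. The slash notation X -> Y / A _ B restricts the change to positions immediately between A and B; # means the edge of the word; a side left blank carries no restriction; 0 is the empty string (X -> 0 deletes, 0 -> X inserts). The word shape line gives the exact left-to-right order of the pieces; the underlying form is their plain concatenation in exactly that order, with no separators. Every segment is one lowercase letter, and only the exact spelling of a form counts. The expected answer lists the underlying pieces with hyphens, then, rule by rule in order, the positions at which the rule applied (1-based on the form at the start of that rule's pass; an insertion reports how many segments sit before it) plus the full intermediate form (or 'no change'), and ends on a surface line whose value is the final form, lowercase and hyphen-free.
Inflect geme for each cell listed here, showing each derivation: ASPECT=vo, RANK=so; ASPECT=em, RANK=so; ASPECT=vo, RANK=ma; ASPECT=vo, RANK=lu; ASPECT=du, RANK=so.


cell ASPECT=vo, RANK=so:
underlying: nif-geme-ob
1. b -> p, g -> k, v -> f / _ #: fires at position(s) 9: nifgemeop
2. f -> v, k -> g, p -> b, t -> d / _ Z: fires at position(s) 3: nivgemeop
surface: nivgemeop

cell ASPECT=em, RANK=so:
underlying: nif-geme-as
1. b -> p, g -> k, v -> f / _ #: no change
2. f -> v, k -> g, p -> b, t -> d / _ Z: fires at position(s) 3: nivgemeas
surface: nivgemeas

cell ASPECT=vo, RANK=ma:
underlying: am-geme-ob
1. b -> p, g -> k, v -> f / _ #: fires at position(s) 8: amgemeop
2. f -> v, k -> g, p -> b, t -> d / _ Z: no change
surface: amgemeop

cell ASPECT=vo, RANK=lu:
underlying: i-geme-ob
1. b -> p, g -> k, v -> f / _ #: fires at position(s) 7: igemeop
2. f -> v, k -> g, p -> b, t -> d / _ Z: no change
surface: igemeop

cell ASPECT=du, RANK=so:
underlying: nif-geme-bo
1. b -> p, g -> k, v -> f / _ #: no change
2. f -> v, k -> g, p -> b, t -> d / _ Z: fires at position(s) 3: nivgemebo
surface: nivgemebo


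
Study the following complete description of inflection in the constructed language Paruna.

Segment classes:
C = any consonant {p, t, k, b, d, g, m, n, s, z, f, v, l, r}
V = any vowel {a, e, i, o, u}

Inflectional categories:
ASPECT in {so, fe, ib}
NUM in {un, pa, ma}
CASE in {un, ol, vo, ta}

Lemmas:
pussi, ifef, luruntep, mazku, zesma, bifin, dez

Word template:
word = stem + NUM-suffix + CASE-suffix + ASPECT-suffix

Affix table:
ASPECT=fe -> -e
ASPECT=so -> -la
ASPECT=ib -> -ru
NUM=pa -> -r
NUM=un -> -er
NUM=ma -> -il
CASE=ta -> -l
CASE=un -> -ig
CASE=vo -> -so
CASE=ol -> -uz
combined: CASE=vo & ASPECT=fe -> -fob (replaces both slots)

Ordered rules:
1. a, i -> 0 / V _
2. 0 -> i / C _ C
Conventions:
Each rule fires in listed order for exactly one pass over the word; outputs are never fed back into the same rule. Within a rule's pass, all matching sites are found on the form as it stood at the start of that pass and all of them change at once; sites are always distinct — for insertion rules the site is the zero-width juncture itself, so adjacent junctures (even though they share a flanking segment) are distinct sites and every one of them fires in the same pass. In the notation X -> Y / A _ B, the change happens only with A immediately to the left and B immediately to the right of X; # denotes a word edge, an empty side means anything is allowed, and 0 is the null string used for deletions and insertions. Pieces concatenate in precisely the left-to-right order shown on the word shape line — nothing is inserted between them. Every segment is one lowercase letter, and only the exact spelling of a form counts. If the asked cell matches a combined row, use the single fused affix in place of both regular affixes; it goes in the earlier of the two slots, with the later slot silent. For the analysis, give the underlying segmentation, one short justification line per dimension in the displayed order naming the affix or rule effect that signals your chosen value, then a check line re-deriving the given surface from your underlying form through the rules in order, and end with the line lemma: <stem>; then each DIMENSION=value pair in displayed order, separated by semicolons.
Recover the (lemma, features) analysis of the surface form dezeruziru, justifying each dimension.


underlying: dez-er-uz-ru
ASPECT=ib - signalled by the affix -ru
NUM=un - signalled by the affix -er
CASE=ol - signalled by the affix -uz
check: dezeruzru -> dezeruzru -> dezeruziru
lemma: dez; ASPECT=ib; NUM=un; CASE=ol


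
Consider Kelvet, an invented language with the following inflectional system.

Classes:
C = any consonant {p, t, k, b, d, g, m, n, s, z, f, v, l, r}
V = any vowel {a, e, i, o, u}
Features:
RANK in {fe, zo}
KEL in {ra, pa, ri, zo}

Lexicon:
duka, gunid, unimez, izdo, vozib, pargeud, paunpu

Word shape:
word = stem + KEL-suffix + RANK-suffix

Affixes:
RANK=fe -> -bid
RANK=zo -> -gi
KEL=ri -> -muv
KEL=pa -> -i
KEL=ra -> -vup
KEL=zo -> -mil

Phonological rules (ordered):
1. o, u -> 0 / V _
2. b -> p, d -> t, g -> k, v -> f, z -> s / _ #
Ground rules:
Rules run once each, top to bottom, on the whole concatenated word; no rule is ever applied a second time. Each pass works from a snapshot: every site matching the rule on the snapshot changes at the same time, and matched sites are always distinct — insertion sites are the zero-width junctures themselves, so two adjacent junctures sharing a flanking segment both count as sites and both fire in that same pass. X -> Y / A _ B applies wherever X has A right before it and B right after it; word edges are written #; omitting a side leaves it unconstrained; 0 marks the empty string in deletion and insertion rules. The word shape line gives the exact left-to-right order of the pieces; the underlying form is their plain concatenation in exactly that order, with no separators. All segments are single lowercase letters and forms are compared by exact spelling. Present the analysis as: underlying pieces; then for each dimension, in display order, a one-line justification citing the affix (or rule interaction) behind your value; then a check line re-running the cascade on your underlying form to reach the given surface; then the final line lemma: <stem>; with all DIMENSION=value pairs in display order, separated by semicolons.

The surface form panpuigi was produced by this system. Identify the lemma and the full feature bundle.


underlying: paunpu-i-gi
RANK=zo - signalled by the affix -gi
KEL=pa - signalled by the affix -i
check: paunpuigi -> panpuigi -> panpuigi
lemma: paunpu; RANK=zo; KEL=pa


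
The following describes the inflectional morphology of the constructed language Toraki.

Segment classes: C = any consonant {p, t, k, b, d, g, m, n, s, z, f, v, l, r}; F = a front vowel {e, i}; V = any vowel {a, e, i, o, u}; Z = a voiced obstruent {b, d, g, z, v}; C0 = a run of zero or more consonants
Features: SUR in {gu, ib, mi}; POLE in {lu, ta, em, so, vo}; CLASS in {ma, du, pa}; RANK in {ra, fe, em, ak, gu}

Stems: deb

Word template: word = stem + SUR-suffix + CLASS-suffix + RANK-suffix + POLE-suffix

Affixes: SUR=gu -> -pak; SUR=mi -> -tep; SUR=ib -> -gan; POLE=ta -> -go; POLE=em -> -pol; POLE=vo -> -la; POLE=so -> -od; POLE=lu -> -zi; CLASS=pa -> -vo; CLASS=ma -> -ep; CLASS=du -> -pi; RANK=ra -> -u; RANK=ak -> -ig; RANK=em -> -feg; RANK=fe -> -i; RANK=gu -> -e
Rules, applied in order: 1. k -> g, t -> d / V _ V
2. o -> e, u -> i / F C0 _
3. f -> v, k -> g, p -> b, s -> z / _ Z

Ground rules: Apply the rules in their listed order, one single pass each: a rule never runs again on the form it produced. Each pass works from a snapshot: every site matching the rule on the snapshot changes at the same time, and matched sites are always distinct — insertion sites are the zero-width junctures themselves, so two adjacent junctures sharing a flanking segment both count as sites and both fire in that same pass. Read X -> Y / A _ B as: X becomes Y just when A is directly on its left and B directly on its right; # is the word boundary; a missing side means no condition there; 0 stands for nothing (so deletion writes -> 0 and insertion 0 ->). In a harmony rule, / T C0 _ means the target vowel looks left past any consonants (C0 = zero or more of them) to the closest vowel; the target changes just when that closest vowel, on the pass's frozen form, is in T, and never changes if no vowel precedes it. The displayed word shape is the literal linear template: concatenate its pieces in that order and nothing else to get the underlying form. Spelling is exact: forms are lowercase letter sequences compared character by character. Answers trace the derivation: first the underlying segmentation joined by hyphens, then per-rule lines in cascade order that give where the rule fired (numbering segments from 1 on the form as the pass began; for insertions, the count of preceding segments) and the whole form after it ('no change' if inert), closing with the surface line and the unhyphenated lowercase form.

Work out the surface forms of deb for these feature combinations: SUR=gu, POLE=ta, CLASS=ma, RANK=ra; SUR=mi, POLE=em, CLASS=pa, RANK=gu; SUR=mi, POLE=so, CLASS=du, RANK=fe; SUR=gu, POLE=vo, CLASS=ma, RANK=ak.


cell SUR=gu, POLE=ta, CLASS=ma, RANK=ra:
underlying: deb-pak-ep-u-go
1. k -> g, t -> d / V _ V: fires at position(s) 6: debpagepugo
2. o -> e, u -> i / F C0 _: fires at position(s) 9: debpagepigo
3. f -> v, k -> g, p -> b, s -> z / _ Z: no change
surface: debpagepigo

cell SUR=mi, POLE=em, CLASS=pa, RANK=gu:
underlying: deb-tep-vo-e-pol
1. k -> g, t -> d / V _ V: no change
2. o -> e, u -> i / F C0 _: fires at position(s) 8, 11: debtepveepel
3. f -> v, k -> g, p -> b, s -> z / _ Z: fires at position(s) 6: debtebveepel
surface: debtebveepel

cell SUR=mi, POLE=so, CLASS=du, RANK=fe:
underlying: deb-tep-pi-i-od
1. k -> g, t -> d / V _ V: no change
2. o -> e, u -> i / F C0 _: fires at position(s) 10: debteppiied
3. f -> v, k -> g, p -> b, s -> z / _ Z: no change
surface: debteppiied

cell SUR=gu, POLE=vo, CLASS=ma, RANK=ak:
underlying: deb-pak-ep-ig-la
1. k -> g, t -> d / V _ V: fires at position(s) 6: debpagepigla
2. o -> e, u -> i / F C0 _: no change
3. f -> v, k -> g, p -> b, s -> z / _ Z: no change
surface: debpagepigla


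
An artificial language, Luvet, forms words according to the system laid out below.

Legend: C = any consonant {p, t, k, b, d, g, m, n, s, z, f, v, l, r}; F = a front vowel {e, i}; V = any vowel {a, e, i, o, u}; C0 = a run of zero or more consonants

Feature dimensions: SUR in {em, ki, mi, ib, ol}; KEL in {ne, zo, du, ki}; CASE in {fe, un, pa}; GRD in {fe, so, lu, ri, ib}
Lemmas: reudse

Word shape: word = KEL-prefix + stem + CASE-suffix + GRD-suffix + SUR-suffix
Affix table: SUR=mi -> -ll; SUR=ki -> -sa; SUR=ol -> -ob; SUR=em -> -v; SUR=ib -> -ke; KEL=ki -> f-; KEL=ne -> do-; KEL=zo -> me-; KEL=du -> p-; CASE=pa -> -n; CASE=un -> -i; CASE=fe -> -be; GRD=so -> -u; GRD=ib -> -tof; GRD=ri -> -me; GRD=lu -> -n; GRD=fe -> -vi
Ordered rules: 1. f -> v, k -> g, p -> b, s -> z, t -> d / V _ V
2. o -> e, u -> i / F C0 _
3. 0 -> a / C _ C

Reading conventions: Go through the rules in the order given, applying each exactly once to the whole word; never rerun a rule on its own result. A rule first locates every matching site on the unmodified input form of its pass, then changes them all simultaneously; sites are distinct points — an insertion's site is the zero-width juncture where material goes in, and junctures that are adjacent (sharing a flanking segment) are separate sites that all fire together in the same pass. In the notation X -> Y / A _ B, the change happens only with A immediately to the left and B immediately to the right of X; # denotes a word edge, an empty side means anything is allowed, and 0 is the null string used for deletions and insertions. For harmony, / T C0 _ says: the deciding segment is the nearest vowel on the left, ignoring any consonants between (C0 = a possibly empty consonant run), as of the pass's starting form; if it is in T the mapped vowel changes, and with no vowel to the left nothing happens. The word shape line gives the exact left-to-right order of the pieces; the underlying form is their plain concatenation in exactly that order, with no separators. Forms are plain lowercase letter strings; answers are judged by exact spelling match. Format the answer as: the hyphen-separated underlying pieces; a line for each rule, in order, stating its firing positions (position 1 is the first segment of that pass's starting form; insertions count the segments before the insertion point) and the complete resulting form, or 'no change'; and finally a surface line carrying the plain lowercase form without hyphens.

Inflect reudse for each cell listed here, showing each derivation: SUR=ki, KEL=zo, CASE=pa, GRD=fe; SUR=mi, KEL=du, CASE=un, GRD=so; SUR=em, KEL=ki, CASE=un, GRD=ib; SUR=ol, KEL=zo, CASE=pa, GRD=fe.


cell SUR=ki, KEL=zo, CASE=pa, GRD=fe:
underlying: me-reudse-n-vi-sa
1. f -> v, k -> g, p -> b, s -> z, t -> d / V _ V: fires at position(s) 12: mereudsenviza
2. o -> e, u -> i / F C0 _: fires at position(s) 5: mereidsenviza
3. 0 -> a / C _ C: inserts after position(s) 6, 9: mereidasenaviza
surface: mereidasenaviza

cell SUR=mi, KEL=du, CASE=un, GRD=so:
underlying: p-reudse-i-u-ll
1. f -> v, k -> g, p -> b, s -> z, t -> d / V _ V: no change
2. o -> e, u -> i / F C0 _: fires at position(s) 4, 9: preidseiill
3. 0 -> a / C _ C: inserts after position(s) 1, 5, 10: pareidaseiilal
surface: pareidaseiilal

cell SUR=em, KEL=ki, CASE=un, GRD=ib:
underlying: f-reudse-i-tof-v
1. f -> v, k -> g, p -> b, s -> z, t -> d / V _ V: fires at position(s) 9: freudseidofv
2. o -> e, u -> i / F C0 _: fires at position(s) 4, 10: freidseidefv
3. 0 -> a / C _ C: inserts after position(s) 1, 5, 11: fareidaseidefav
surface: fareidaseidefav

cell SUR=ol, KEL=zo, CASE=pa, GRD=fe:
underlying: me-reudse-n-vi-ob
1. f -> v, k -> g, p -> b, s -> z, t -> d / V _ V: no change
2. o -> e, u -> i / F C0 _: fires at position(s) 5, 12: mereidsenvieb
3. 0 -> a / C _ C: inserts after position(s) 6, 9: mereidasenavieb
surface: mereidasenavieb


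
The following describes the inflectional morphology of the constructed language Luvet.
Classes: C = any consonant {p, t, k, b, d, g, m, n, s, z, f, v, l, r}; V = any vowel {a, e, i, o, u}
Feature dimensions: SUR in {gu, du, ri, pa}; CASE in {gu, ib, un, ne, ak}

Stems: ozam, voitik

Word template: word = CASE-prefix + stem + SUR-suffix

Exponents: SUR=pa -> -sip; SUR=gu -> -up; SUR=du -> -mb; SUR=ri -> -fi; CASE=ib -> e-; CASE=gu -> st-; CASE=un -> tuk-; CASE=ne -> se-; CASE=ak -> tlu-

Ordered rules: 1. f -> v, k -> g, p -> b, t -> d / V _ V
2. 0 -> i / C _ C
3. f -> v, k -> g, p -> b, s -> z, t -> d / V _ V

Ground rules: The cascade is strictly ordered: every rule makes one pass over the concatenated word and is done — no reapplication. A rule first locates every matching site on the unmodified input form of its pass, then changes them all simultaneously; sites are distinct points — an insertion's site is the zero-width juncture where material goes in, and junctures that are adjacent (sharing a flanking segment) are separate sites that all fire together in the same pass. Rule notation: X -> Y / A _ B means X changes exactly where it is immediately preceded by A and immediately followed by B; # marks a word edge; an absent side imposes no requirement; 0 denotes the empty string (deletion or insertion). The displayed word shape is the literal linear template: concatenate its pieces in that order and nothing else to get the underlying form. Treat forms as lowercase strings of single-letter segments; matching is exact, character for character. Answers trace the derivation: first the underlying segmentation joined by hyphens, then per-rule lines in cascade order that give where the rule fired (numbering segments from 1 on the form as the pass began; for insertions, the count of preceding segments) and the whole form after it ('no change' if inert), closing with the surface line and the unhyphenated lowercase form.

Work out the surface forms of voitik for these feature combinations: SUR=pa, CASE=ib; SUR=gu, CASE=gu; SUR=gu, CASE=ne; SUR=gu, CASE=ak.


cell SUR=pa, CASE=ib:
underlying: e-voitik-sip
1. f -> v, k -> g, p -> b, t -> d / V _ V: fires at position(s) 5: evoidiksip
2. 0 -> i / C _ C: inserts after position(s) 7: evoidikisip
3. f -> v, k -> g, p -> b, s -> z, t -> d / V _ V: fires at position(s) 7, 9: evoidigizip
surface: evoidigizip

cell SUR=gu, CASE=gu:
underlying: st-voitik-up
1. f -> v, k -> g, p -> b, t -> d / V _ V: fires at position(s) 6, 8: stvoidigup
2. 0 -> i / C _ C: inserts after position(s) 1, 2: sitivoidigup
3. f -> v, k -> g, p -> b, s -> z, t -> d / V _ V: fires at position(s) 3: sidivoidigup
surface: sidivoidigup

cell SUR=gu, CASE=ne:
underlying: se-voitik-up
1. f -> v, k -> g, p -> b, t -> d / V _ V: fires at position(s) 6, 8: sevoidigup
2. 0 -> i / C _ C: no change
3. f -> v, k -> g, p -> b, s -> z, t -> d / V _ V: no change
surface: sevoidigup

cell SUR=gu, CASE=ak:
underlying: tlu-voitik-up
1. f -> v, k -> g, p -> b, t -> d / V _ V: fires at position(s) 7, 9: tluvoidigup
2. 0 -> i / C _ C: inserts after position(s) 1: tiluvoidigup
3. f -> v, k -> g, p -> b, s -> z, t -> d / V _ V: no change
surface: tiluvoidigup


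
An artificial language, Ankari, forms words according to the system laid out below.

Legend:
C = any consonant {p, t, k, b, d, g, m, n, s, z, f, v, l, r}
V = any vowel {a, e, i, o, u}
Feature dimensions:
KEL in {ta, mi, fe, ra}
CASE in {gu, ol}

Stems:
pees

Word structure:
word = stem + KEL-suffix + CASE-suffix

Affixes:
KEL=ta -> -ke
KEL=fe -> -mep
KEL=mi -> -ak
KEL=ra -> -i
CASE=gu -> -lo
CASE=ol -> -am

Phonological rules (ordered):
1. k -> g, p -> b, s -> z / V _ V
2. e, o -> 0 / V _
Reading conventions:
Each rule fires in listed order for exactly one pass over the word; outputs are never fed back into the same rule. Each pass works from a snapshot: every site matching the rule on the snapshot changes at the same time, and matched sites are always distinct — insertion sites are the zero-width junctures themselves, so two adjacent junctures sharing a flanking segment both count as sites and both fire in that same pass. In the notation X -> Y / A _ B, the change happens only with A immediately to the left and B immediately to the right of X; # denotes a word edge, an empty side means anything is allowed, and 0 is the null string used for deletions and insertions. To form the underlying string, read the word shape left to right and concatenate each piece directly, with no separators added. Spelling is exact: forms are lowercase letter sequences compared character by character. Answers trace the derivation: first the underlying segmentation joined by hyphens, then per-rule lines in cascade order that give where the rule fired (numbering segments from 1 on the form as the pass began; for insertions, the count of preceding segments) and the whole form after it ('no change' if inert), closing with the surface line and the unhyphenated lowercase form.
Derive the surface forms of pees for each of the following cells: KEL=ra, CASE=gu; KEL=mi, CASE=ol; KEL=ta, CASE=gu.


cell KEL=ra, CASE=gu:
underlying: pees-i-lo
1. k -> g, p -> b, s -> z / V _ V: fires at position(s) 4: peezilo
2. e, o -> 0 / V _: fires at position(s) 3: pezilo
surface: pezilo

cell KEL=mi, CASE=ol:
underlying: pees-ak-am
1. k -> g, p -> b, s -> z / V _ V: fires at position(s) 4, 6: peezagam
2. e, o -> 0 / V _: fires at position(s) 3: pezagam
surface: pezagam

cell KEL=ta, CASE=gu:
underlying: pees-ke-lo
1. k -> g, p -> b, s -> z / V _ V: no change
2. e, o -> 0 / V _: fires at position(s) 3: peskelo
surface: peskelo


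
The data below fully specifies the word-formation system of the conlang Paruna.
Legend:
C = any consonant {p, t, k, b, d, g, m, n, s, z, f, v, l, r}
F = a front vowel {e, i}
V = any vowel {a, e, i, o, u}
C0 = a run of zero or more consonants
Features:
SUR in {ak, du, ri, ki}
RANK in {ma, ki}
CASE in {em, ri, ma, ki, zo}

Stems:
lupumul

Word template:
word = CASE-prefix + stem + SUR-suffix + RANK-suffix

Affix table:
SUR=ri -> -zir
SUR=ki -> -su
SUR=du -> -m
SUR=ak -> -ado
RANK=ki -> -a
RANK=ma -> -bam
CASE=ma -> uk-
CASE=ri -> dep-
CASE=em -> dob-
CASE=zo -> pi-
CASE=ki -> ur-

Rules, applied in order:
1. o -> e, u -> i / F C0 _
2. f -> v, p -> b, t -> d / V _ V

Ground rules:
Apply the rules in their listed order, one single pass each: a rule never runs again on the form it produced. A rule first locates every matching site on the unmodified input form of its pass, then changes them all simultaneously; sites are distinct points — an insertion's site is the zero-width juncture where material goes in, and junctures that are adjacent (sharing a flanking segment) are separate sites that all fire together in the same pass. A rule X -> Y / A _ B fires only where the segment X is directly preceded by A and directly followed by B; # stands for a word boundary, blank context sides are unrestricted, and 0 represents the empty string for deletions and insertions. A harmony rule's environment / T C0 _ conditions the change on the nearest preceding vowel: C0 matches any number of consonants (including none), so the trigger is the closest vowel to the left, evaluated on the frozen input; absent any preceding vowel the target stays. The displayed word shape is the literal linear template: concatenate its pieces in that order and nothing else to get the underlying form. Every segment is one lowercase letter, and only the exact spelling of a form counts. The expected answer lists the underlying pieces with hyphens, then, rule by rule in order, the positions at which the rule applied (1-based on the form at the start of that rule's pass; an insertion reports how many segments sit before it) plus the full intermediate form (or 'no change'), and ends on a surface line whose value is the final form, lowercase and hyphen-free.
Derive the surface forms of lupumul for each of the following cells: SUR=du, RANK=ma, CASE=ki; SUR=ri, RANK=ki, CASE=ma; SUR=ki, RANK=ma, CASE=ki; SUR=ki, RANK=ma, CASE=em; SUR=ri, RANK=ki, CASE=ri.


cell SUR=du, RANK=ma, CASE=ki:
underlying: ur-lupumul-m-bam
1. o -> e, u -> i / F C0 _: no change
2. f -> v, p -> b, t -> d / V _ V: fires at position(s) 5: urlubumulmbam
surface: urlubumulmbam

cell SUR=ri, RANK=ki, CASE=ma:
underlying: uk-lupumul-zir-a
1. o -> e, u -> i / F C0 _: no change
2. f -> v, p -> b, t -> d / V _ V: fires at position(s) 5: uklubumulzira
surface: uklubumulzira

cell SUR=ki, RANK=ma, CASE=ki:
underlying: ur-lupumul-su-bam
1. o -> e, u -> i / F C0 _: no change
2. f -> v, p -> b, t -> d / V _ V: fires at position(s) 5: urlubumulsubam
surface: urlubumulsubam

cell SUR=ki, RANK=ma, CASE=em:
underlying: dob-lupumul-su-bam
1. o -> e, u -> i / F C0 _: no change
2. f -> v, p -> b, t -> d / V _ V: fires at position(s) 6: doblubumulsubam
surface: doblubumulsubam

cell SUR=ri, RANK=ki, CASE=ri:
underlying: dep-lupumul-zir-a
1. o -> e, u -> i / F C0 _: fires at position(s) 5: deplipumulzira
2. f -> v, p -> b, t -> d / V _ V: fires at position(s) 6: deplibumulzira
surface: deplibumulzira


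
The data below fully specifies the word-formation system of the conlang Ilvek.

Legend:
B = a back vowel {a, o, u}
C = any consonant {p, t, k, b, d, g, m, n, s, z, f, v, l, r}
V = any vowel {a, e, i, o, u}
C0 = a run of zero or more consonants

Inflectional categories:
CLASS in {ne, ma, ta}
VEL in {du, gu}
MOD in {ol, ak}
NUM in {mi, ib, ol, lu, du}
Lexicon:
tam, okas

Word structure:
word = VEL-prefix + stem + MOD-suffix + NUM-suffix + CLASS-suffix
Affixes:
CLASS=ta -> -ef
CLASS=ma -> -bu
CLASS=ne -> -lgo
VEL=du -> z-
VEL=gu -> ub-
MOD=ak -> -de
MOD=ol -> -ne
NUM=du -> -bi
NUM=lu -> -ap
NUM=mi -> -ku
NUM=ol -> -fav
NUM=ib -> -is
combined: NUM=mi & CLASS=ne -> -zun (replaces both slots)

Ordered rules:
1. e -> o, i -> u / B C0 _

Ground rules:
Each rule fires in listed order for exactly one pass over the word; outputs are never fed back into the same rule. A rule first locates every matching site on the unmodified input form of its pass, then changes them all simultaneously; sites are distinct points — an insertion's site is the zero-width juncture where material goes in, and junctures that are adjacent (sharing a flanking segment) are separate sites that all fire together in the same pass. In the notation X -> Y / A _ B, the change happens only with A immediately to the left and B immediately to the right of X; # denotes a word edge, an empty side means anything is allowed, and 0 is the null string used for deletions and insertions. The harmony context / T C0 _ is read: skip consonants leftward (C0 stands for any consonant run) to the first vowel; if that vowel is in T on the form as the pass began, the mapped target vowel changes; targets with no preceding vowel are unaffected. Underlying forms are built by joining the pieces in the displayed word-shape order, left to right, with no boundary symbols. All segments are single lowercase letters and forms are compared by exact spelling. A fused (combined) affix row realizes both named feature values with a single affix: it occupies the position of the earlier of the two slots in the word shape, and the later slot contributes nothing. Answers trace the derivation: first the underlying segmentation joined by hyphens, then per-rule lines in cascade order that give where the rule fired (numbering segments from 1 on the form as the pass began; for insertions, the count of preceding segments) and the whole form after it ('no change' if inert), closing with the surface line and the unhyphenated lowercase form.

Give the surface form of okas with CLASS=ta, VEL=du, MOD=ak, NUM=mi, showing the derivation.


underlying: z-okas-de-ku-ef
1. e -> o, i -> u / B C0 _: fires at position(s) 7, 10: zokasdokuof
surface: zokasdokuof


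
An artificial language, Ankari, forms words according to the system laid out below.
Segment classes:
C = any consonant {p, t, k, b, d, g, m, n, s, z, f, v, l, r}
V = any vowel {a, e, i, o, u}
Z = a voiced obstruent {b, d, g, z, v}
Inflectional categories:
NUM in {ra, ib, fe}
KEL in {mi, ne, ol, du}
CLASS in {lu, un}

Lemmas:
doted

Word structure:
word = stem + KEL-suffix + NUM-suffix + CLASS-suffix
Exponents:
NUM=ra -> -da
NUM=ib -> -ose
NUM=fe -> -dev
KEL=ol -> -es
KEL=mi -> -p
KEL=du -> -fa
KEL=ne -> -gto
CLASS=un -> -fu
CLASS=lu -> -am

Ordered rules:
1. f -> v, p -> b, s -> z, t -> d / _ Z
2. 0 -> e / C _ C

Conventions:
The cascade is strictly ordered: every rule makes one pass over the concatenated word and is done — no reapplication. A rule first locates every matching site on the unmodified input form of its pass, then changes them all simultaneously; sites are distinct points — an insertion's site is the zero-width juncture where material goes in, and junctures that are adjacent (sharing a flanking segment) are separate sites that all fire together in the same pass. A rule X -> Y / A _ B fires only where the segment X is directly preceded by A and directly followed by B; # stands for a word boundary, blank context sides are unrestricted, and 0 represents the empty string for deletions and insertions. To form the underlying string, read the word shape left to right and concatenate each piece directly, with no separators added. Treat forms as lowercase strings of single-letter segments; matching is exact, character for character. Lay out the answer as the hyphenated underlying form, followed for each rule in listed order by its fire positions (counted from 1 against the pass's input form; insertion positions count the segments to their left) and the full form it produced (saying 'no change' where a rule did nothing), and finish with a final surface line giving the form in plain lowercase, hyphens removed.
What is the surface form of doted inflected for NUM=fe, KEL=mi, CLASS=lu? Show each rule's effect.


underlying: doted-p-dev-am
1. f -> v, p -> b, s -> z, t -> d / _ Z: fires at position(s) 6: dotedbdevam
2. 0 -> e / C _ C: inserts after position(s) 5, 6: dotedebedevam
surface: dotedebedevam


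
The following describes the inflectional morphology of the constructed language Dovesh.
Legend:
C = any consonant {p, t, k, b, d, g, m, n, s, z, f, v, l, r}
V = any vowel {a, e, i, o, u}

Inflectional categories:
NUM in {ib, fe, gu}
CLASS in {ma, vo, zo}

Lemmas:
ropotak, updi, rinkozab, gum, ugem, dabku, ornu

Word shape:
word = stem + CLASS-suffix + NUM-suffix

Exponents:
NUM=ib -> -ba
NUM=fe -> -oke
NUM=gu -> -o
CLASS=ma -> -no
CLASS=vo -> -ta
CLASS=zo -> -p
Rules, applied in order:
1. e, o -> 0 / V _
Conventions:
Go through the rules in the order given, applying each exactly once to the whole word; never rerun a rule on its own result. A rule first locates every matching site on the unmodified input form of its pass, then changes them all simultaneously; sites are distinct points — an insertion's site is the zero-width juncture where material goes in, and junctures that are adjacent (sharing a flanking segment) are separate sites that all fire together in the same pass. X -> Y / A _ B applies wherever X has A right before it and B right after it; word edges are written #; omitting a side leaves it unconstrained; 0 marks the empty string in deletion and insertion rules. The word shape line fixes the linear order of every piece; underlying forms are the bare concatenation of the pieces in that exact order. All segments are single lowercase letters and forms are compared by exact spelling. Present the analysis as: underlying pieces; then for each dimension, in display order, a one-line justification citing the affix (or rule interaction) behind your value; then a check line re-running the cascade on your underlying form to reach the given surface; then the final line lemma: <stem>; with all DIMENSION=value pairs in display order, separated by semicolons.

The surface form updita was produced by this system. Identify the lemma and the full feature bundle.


underlying: updi-ta-o
NUM=gu - signalled by the affix -o
CLASS=vo - signalled by the affix -ta
check: upditao -> updita
lemma: updi; NUM=gu; CLASS=vo


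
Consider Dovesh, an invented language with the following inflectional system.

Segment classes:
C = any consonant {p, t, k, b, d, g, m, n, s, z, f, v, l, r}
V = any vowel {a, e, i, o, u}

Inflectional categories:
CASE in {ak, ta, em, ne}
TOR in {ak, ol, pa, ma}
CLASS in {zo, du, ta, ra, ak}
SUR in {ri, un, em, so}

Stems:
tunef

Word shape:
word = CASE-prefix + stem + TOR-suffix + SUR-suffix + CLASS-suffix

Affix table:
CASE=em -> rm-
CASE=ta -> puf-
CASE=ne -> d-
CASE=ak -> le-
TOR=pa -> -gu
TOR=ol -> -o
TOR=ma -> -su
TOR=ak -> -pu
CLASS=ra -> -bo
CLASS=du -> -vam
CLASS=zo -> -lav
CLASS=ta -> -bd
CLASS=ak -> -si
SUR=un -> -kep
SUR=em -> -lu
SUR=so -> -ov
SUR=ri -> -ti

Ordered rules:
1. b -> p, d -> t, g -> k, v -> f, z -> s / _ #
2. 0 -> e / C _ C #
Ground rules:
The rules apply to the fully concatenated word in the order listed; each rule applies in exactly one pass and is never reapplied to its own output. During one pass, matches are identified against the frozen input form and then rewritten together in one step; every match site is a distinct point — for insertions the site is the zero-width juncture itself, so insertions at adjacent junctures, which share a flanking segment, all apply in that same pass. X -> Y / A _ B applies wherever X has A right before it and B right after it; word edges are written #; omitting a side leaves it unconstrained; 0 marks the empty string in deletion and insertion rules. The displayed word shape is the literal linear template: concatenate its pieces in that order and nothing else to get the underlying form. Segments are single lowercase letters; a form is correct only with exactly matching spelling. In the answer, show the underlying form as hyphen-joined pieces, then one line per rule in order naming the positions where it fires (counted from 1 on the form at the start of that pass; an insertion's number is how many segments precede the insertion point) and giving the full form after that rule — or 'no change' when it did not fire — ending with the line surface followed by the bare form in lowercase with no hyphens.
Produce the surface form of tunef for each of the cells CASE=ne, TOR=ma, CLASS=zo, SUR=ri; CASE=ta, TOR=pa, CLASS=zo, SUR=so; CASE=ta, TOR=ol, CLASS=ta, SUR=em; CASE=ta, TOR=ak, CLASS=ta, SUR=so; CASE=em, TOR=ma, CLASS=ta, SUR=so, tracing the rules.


cell CASE=ne, TOR=ma, CLASS=zo, SUR=ri:
underlying: d-tunef-su-ti-lav
1. b -> p, d -> t, g -> k, v -> f, z -> s / _ #: fires at position(s) 13: dtunefsutilaf
2. 0 -> e / C _ C #: no change
surface: dtunefsutilaf

cell CASE=ta, TOR=pa, CLASS=zo, SUR=so:
underlying: puf-tunef-gu-ov-lav
1. b -> p, d -> t, g -> k, v -> f, z -> s / _ #: fires at position(s) 15: puftunefguovlaf
2. 0 -> e / C _ C #: no change
surface: puftunefguovlaf

cell CASE=ta, TOR=ol, CLASS=ta, SUR=em:
underlying: puf-tunef-o-lu-bd
1. b -> p, d -> t, g -> k, v -> f, z -> s / _ #: fires at position(s) 13: puftunefolubt
2. 0 -> e / C _ C #: inserts after position(s) 12: puftunefolubet
surface: puftunefolubet

cell CASE=ta, TOR=ak, CLASS=ta, SUR=so:
underlying: puf-tunef-pu-ov-bd
1. b -> p, d -> t, g -> k, v -> f, z -> s / _ #: fires at position(s) 14: puftunefpuovbt
2. 0 -> e / C _ C #: inserts after position(s) 13: puftunefpuovbet
surface: puftunefpuovbet

cell CASE=em, TOR=ma, CLASS=ta, SUR=so:
underlying: rm-tunef-su-ov-bd
1. b -> p, d -> t, g -> k, v -> f, z -> s / _ #: fires at position(s) 13: rmtunefsuovbt
2. 0 -> e / C _ C #: inserts after position(s) 12: rmtunefsuovbet
surface: rmtunefsuovbet


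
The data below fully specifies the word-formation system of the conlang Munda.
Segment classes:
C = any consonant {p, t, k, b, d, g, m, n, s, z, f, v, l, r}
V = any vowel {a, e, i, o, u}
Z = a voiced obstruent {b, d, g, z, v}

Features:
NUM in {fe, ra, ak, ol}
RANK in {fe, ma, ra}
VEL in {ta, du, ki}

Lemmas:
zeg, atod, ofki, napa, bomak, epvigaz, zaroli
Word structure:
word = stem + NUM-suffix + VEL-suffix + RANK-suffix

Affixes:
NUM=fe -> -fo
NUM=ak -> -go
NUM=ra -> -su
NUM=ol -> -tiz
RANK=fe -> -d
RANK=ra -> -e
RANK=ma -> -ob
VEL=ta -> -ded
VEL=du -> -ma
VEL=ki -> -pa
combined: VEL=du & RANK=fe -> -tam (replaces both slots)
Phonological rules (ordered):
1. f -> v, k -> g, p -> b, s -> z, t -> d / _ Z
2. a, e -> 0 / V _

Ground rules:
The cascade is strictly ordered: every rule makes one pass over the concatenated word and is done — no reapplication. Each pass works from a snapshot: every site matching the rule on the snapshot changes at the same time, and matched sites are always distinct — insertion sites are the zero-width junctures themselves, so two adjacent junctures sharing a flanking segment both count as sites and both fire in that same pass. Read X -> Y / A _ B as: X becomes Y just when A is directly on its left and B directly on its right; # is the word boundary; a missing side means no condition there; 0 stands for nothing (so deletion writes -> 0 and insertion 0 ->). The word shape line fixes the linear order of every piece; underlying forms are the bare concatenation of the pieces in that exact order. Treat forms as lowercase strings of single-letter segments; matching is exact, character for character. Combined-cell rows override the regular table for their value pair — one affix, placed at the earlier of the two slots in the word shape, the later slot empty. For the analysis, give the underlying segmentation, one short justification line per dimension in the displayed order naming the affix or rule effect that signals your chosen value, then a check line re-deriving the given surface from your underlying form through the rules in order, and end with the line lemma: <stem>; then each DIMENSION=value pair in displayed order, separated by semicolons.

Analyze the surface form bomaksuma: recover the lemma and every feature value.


underlying: bomak-su-ma-e
NUM=ra - signalled by the affix -su
RANK=ra - signalled by the affix -e
VEL=du - signalled by the affix -ma
check: bomaksumae -> bomaksumae -> bomaksuma
lemma: bomak; NUM=ra; RANK=ra; VEL=du


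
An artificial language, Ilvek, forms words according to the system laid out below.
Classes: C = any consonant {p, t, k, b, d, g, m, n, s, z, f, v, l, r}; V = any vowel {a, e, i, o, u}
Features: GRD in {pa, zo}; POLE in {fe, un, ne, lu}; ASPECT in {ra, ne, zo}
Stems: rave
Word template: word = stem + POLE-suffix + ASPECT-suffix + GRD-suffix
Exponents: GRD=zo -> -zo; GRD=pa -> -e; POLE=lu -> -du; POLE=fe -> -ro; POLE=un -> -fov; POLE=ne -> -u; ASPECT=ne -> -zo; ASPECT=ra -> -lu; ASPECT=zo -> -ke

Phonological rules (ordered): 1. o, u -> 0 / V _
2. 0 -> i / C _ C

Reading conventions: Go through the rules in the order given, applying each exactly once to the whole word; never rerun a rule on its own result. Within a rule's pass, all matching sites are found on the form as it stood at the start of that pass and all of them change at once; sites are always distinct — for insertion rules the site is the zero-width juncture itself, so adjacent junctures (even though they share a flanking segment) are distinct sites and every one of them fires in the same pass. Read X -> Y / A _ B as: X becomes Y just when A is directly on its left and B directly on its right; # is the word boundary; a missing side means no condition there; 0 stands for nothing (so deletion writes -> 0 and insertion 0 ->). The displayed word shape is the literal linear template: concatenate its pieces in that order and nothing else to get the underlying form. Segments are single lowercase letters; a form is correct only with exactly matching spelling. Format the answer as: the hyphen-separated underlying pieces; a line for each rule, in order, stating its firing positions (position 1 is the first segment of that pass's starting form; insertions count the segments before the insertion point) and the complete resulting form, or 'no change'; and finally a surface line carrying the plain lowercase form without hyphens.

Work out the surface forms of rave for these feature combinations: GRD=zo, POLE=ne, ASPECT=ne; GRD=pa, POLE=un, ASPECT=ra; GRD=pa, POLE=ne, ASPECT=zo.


cell GRD=zo, POLE=ne, ASPECT=ne:
underlying: rave-u-zo-zo
1. o, u -> 0 / V _: fires at position(s) 5: ravezozo
2. 0 -> i / C _ C: no change
surface: ravezozo

cell GRD=pa, POLE=un, ASPECT=ra:
underlying: rave-fov-lu-e
1. o, u -> 0 / V _: no change
2. 0 -> i / C _ C: inserts after position(s) 7: ravefovilue
surface: ravefovilue

cell GRD=pa, POLE=ne, ASPECT=zo:
underlying: rave-u-ke-e
1. o, u -> 0 / V _: fires at position(s) 5: ravekee
2. 0 -> i / C _ C: no change
surface: ravekee


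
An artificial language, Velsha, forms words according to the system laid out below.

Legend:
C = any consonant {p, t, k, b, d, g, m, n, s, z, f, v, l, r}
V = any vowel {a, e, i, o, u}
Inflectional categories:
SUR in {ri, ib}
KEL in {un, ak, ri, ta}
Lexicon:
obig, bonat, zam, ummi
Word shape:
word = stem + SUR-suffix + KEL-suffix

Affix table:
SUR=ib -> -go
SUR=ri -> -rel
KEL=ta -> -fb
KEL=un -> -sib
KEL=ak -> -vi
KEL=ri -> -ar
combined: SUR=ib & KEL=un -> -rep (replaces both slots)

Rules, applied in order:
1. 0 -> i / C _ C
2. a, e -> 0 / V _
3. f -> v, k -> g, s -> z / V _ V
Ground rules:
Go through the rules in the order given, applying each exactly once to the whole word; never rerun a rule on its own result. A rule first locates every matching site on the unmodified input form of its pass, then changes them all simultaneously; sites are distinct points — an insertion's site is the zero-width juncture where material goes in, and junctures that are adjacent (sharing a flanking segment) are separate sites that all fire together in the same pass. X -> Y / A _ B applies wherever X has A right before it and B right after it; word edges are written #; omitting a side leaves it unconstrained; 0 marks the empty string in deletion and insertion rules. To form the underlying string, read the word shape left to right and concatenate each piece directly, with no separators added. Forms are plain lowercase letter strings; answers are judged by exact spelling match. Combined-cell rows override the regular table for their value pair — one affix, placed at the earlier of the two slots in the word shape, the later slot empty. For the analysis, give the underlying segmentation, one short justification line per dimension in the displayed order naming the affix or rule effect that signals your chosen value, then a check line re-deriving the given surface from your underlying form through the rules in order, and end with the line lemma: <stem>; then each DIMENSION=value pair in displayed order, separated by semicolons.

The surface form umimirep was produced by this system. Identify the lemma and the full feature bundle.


underlying: ummi-rep
SUR=ib - signalled by the combined affix row
KEL=un - signalled by the combined affix row
check: ummirep -> umimirep -> umimirep -> umimirep
lemma: ummi; SUR=ib; KEL=un
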